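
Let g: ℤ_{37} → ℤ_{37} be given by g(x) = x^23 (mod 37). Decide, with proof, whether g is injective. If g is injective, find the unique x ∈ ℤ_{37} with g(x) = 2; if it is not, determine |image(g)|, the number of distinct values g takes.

Since 37 is prime, the nonzero elements of ℤ_{37} form a cyclic group of order 36.
As gcd(23, 36) = 1, raising to the 23rd power is a bijection on this group: if x_1^23 ≡ x_2^23 then (x_1x_2^{−1})^23 = 1, and the only element of order dividing gcd(23, 36) = 1 is 1, so x_1 = x_2.
With g(0) = 0 this makes g injective on all of ℤ_{37}, hence bijective (finite equal-size domain and codomain). In particular g is injective.
Since g is injective, we find the preimage of 2. The inverse of x ↦ x^23 on (ℤ_{37})^× is x ↦ x^11, because 23·11 = 253 = 7·36 + 1 ≡ 1 (mod 36) and x^{36} = 1 for x ≠ 0 (Fermat). So g⁻¹(2) = 2^11 mod 37.
Repeated squaring mod 37: 2^1 ≡ 2, 2^2 ≡ 2² = 4, 2^4 ≡ 4² = 16, 2^8 ≡ 16² = 256 ≡ 34. Since 11 = 8 + 2 + 1, 2^11 ≡ 34·4·2: 34·4 = 136 ≡ 25, then 25·2 = 50 ≡ 13. So 2^11 ≡ 13 (mod 37).
Hence g⁻¹(2) = 13.

13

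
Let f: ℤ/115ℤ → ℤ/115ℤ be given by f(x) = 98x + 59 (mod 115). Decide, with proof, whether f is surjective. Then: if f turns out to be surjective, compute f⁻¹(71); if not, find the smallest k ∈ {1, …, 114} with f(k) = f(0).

Recall that surjectivity means every element of the codomain has a preimage under f.
Since gcd(98, 115) = 1, 98 is invertible modulo 115. Euclid's algorithm: 115 = 1·98 + 17, 98 = 5·17 + 13, 17 = 1·13 + 4, 13 = 3·4 + 1; back-substituting gives 1 = 27·98 − 23·115, so 98⁻¹ ≡ 27 (mod 115).
For any y ∈ ℤ/115ℤ, x = 27(y − 59) mod 115 satisfies f(x) = 98·27(y − 59) + 59 ≡ y (since 98·27 ≡ 1 mod 115). So every y has a preimage.
Hence f is surjective.
Since f is surjective, we compute f⁻¹(71): solve 98x + 59 ≡ 71 (mod 115), i.e. 98x ≡ 12 (mod 115).
Multiplying by 98⁻¹ = 27 gives x ≡ 27·12 = 324 = 2·115 + 94 ≡ 94 (mod 115).
Check: f(94) = 98·94 + 59 = 9271 = 80·115 + 71 ≡ 71 (mod 115).

94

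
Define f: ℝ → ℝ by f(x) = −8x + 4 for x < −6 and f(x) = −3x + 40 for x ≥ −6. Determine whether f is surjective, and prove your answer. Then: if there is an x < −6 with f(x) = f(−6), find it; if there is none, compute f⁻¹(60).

Both pieces are strictly decreasing (slopes −8 and −3), so each is injective on its own interval.
The left piece maps (−∞, −6) onto (52, ∞); the right piece maps [−6, ∞) onto (−∞, 58].
The union (52, ∞) ∪ (−∞, 58] covers ℝ, so f is surjective.
For the follow-up: the images overlap, so an x < −6 with f(x) = f(−6) exists. f(−6) = 58; solving −8x + 4 = 58 for x < −6 gives x = (58 − 4)/(−8) = −27/4.

-27/4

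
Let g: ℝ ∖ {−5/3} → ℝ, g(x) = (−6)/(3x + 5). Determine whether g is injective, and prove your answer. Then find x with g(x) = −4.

-7/6

Suppose g(a) = g(b). Cross-multiplying: (−6)(3b + 5) = (−6)(3a + 5).
Expanding both sides and cancelling the symmetric terms leaves 18·(a − b) = 0. Since 18 ≠ 0, a = b. Hence g is injective.
Solving g(x) = −4: cross-multiplying gives −6 = −4(3x + 5), which rearranges to 12x = −14, so x = −7/6.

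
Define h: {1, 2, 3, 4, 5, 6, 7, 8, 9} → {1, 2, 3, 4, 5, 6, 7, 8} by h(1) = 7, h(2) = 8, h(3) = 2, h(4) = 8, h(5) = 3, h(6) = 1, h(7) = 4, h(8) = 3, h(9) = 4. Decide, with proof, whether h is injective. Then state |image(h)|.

6

h(2) = 8 = h(4) with 2 ≠ 4, so h is not injective.
The image of h is {1, 2, 3, 4, 7, 8}, which has 6 elements.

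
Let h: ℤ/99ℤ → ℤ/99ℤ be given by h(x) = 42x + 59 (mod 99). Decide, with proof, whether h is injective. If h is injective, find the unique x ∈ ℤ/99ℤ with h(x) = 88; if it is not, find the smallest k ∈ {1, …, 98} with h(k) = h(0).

Recall that h is injective if h(u) = h(v) implies u = v.
We have gcd(42, 99) = 3 > 1. Taking u = 0 and v = 33: h(0) = 59 and h(33) = 42·33 + 59 = 1445 ≡ 59 (mod 99).
So h(0) = h(33) while 0 ≠ 33, therefore h is not injective.
Since h is not injective, we find the least positive k with h(k) = h(0): this means 42k ≡ 0 (mod 99), i.e. 99 ∣ 42k. Since gcd(42, 99) = 3, dividing through by 3 this holds exactly when 33 ∣ 14k, and as gcd(14, 33) = 1, exactly when 33 ∣ k.
The smallest positive such k is 33.

33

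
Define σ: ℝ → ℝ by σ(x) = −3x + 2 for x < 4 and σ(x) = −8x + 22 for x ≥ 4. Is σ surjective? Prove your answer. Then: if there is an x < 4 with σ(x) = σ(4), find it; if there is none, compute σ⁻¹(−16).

19/4

Both pieces are strictly decreasing (slopes −3 and −8), so each is injective on its own interval.
The left piece maps (−∞, 4) onto (−10, ∞); the right piece maps [4, ∞) onto (−∞, −10].
These images together cover ℝ, so σ is surjective.
Because the two images are disjoint, no x < 4 has σ(x) = σ(4), so we compute σ⁻¹(−16): −16 lies in (−∞, −10], so solve −8x + 22 = −16: x = (−16 − 22)/(−8) = 19/4.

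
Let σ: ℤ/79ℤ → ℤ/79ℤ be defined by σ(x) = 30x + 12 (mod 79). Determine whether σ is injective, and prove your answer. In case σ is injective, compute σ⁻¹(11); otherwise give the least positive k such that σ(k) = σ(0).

50

Recall that injectivity means: for all u, v in the domain, σ(u) = σ(v) implies u = v.
Suppose σ(u) = σ(v) in ℤ/79ℤ. Then 30u + 12 ≡ 30v + 12 (mod 79), therefore 30(u − v) ≡ 0 (mod 79).
Since gcd(30, 79) = 1, 30 is invertible modulo 79, so u − v ≡ 0 (mod 79), i.e. u = v.
Therefore σ is injective.
We now compute 30⁻¹ mod 79 explicitly. Euclid's algorithm: 79 = 2·30 + 19, 30 = 1·19 + 11, 19 = 1·11 + 8, 11 = 1·8 + 3, 8 = 2·3 + 2, 3 = 1·2 + 1; back-substituting gives 1 = 29·30 − 11·79, so 30⁻¹ ≡ 29 (mod 79).
Since σ is injective, we compute σ⁻¹(11): solve 30x + 12 ≡ 11 (mod 79), i.e. 30x ≡ 78 (mod 79).
Multiplying by 30⁻¹ = 29 gives x ≡ 29·78 = 2262 = 28·79 + 50 ≡ 50 (mod 79).
Check: σ(50) = 30·50 + 12 = 1512 = 19·79 + 11 ≡ 11 (mod 79).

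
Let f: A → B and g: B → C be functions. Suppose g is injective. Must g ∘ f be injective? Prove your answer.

No. Take A = {1, 2}, B = C = {1, 2, 3, 4}, f(1) = f(2) = 1, and g = identity (injective).
Then (g ∘ f)(1) = (g ∘ f)(2) = 1 with 1 ≠ 2, so g ∘ f is not injective.

not injective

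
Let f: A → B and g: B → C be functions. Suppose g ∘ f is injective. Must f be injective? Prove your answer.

injective

Suppose f(a) = f(b). Applying g: (g ∘ f)(a) = (g ∘ f)(b). Since g ∘ f is injective, a = b. Hence f is injective.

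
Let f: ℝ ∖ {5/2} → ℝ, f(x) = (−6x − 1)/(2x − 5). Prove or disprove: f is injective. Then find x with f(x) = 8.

Suppose f(s) = f(t). Cross-multiplying: (−6s − 1)(2t − 5) = (−6t − 1)(2s − 5).
Expanding both sides and cancelling the symmetric terms leaves 32·(s − t) = 0. Since 32 ≠ 0, s = t. Hence f is injective.
Solving f(x) = 8: cross-multiplying gives −6x − 1 = 8(2x − 5), which rearranges to −22x = −39, so x = 39/22.

39/22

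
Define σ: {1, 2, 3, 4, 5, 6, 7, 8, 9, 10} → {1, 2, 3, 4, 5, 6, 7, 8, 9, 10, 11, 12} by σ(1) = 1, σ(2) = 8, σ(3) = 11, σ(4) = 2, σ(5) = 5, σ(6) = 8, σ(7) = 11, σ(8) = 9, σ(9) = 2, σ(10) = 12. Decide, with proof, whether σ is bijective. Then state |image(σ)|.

σ(2) = 8 = σ(6) with 2 ≠ 6, so σ is not injective, hence not bijective.
The image of σ is {1, 2, 5, 8, 9, 11, 12}, which has 7 elements.

7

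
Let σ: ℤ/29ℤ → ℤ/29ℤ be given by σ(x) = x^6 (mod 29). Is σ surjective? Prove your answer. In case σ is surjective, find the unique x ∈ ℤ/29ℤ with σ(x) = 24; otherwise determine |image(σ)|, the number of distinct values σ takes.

15

σ(14): Repeated squaring mod 29: 14^1 ≡ 14, 14^2 ≡ 14² = 196 ≡ 22, 14^4 ≡ 22² = 484 ≡ 20. Since 6 = 4 + 2, 14^6 ≡ 20·22: 20·22 = 440 ≡ 5. So 14^6 ≡ 5 (mod 29).
σ(15): Repeated squaring mod 29: 15^1 ≡ 15, 15^2 ≡ 15² = 225 ≡ 22, 15^4 ≡ 22² = 484 ≡ 20. Since 6 = 4 + 2, 15^6 ≡ 20·22: 20·22 = 440 ≡ 5. So 15^6 ≡ 5 (mod 29).
So σ(14) = σ(15) = 5 while 14 ≠ 15, so σ is not injective.
A non-injective map from the 29-element set ℤ/29ℤ to itself takes at most 28 distinct values, so it cannot be surjective. So σ is not surjective.
Since σ is not surjective, we determine |image(σ)|. Computing x^6 mod 29 for each x (by repeated squaring, reducing mod 29 at every step), the values σ(0), σ(1), …, σ(28) are: 0, 1, 6, 4, 7, 23, 24, 25, 13, 16, 22, 9, 28, 20, 5, 5, 20, 28, 9, 22, 16, 13, 25, 24, 23, 7, 4, 6, 1.
The distinct values are {0, 1, 4, 5, 6, 7, 9, 13, 16, 20, 22, 23, 24, 25, 28}; there are 15 of them.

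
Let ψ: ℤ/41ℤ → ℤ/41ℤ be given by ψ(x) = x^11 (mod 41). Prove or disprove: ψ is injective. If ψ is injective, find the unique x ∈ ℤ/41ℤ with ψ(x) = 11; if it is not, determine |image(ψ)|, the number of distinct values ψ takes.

Since 41 is prime, the nonzero elements of ℤ/41ℤ form a cyclic group of order 40.
As gcd(11, 40) = 1, raising to the 11th power is a bijection on this group: if a^11 ≡ b^11 then (ab^{−1})^11 = 1, and the only element of order dividing gcd(11, 40) = 1 is 1, so a = b.
With ψ(0) = 0 this makes ψ injective on all of ℤ/41ℤ, hence bijective (finite equal-size domain and codomain). In particular ψ is injective.
Since ψ is injective, we find the preimage of 11. The inverse of x ↦ x^11 on (ℤ/41ℤ)^× is x ↦ x^11, because 11·11 = 121 = 3·40 + 1 ≡ 1 (mod 40) and x^{40} = 1 for x ≠ 0 (Fermat). So ψ⁻¹(11) = 11^11 mod 41.
Repeated squaring mod 41: 11^1 ≡ 11, 11^2 ≡ 11² = 121 ≡ 39, 11^4 ≡ 39² = 1521 ≡ 4, 11^8 ≡ 4² = 16. Since 11 = 8 + 2 + 1, 11^11 ≡ 16·39·11: 16·39 = 624 ≡ 9, then 9·11 = 99 ≡ 17. So 11^11 ≡ 17 (mod 41).
Hence ψ⁻¹(11) = 17.

17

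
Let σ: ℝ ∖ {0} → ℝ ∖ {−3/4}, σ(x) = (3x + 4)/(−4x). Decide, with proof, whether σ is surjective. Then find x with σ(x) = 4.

-4/19

For any y ≠ −3/4, solving y(−4x) = 3x + 4 for x gives a well-defined x ≠ 0. So σ is surjective.
Solving σ(x) = 4: cross-multiplying gives 3x + 4 = 4(−4x), which rearranges to 19x = −4, so x = −4/19.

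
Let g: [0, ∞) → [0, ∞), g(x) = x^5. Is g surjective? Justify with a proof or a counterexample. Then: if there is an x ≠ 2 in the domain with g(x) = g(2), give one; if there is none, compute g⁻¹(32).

For any y ∈ [0, ∞), x = y^{1/5} ∈ [0, ∞) gives g(x) = y, so g is surjective.
Since x ↦ x^5 is strictly increasing on [0, ∞), it is injective there, so no x ≠ 2 in the domain has g(x) = g(2). We therefore compute g⁻¹(32) = 32^{1/5} = 2 (indeed 2^5 = 32).

2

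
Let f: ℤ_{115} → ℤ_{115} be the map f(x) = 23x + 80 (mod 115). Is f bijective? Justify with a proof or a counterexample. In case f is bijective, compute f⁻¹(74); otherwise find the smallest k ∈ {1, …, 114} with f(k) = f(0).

We have gcd(23, 115) = 23 > 1. Taking a = 0 and b = 5: f(0) = 80 and f(5) = 23·5 + 80 = 195 ≡ 80 (mod 115).
So f(0) = f(5) while 0 ≠ 5, so f is not injective, hence not bijective.
Since f is not bijective, we find the least positive k with f(k) = f(0): this means 23k ≡ 0 (mod 115), i.e. 115 ∣ 23k. Since gcd(23, 115) = 23, dividing through by 23 this holds exactly when 5 ∣ k.
The smallest positive such k is 5.

5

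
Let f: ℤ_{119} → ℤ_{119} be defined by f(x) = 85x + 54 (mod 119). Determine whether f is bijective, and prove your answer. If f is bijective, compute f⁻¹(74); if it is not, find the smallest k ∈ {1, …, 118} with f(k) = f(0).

Recall that f is injective if f(s) = f(t) implies s = t.
We have gcd(85, 119) = 17 > 1. Taking s = 0 and t = 7: f(0) = 54 and f(7) = 85·7 + 54 = 649 ≡ 54 (mod 119).
So f(0) = f(7) while 0 ≠ 7, so f is not injective, hence not bijective.
Since f is not bijective, we find the least positive k with f(k) = f(0): this means 85k ≡ 0 (mod 119), i.e. 119 ∣ 85k. Since gcd(85, 119) = 17, dividing through by 17 this holds exactly when 7 ∣ 5k, and as gcd(5, 7) = 1, exactly when 7 ∣ k.
The smallest positive such k is 7.

7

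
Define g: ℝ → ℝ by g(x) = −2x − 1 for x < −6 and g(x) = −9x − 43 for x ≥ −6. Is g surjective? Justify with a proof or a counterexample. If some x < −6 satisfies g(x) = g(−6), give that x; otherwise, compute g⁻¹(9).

Both pieces are strictly decreasing (slopes −2 and −9), so each is injective on its own interval.
The left piece maps (−∞, −6) onto (11, ∞); the right piece maps [−6, ∞) onto (−∞, 11].
These images together cover ℝ, so g is surjective.
Because the two images are disjoint, no x < −6 has g(x) = g(−6), so we compute g⁻¹(9): 9 lies in (−∞, 11], so solve −9x − 43 = 9: x = (9 + 43)/(−9) = −52/9.

-52/9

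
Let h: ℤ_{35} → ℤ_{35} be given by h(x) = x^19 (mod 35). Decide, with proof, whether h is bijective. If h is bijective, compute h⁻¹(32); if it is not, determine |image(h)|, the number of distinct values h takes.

18

Computing x^19 mod 35 for each x (by repeated squaring, reducing mod 35 at every step), the values h(0), h(1), …, h(34) are: 0, 1, 23, 17, 4, 5, 6, 28, 22, 9, 10, 11, 33, 27, 14, 15, 16, 3, 32, 19, 20, 21, 8, 2, 24, 25, 26, 13, 7, 29, 30, 31, 18, 12, 34.
Every element of ℤ_{35} appears exactly once in this list, so h is a bijection, and in particular bijective.
Since h is bijective, we read off the preimage of 32 from the same table: h(18) = 32, so h⁻¹(32) = 18.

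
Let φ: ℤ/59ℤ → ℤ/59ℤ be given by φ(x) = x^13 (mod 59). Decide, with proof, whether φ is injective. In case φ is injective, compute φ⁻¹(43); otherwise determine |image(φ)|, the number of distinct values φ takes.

10

Since 59 is prime, the nonzero elements of ℤ/59ℤ form a cyclic group of order 58.
As gcd(13, 58) = 1, raising to the 13th power is a bijection on this group: if x_1^13 ≡ x_2^13 then (x_1x_2^{−1})^13 = 1, and the only element of order dividing gcd(13, 58) = 1 is 1, so x_1 = x_2.
With φ(0) = 0 this makes φ injective on all of ℤ/59ℤ, hence bijective (finite equal-size domain and codomain). In particular φ is injective.
Since φ is injective, we find the preimage of 43. The inverse of x ↦ x^13 on (ℤ/59ℤ)^× is x ↦ x^9, because 13·9 = 117 = 2·58 + 1 ≡ 1 (mod 58) and x^{58} = 1 for x ≠ 0 (Fermat). So φ⁻¹(43) = 43^9 mod 59.
Repeated squaring mod 59: 43^1 ≡ 43, 43^2 ≡ 43² = 1849 ≡ 20, 43^4 ≡ 20² = 400 ≡ 46, 43^8 ≡ 46² = 2116 ≡ 51. Since 9 = 8 + 1, 43^9 ≡ 51·43: 51·43 = 2193 ≡ 10. So 43^9 ≡ 10 (mod 59).
Hence φ⁻¹(43) = 10.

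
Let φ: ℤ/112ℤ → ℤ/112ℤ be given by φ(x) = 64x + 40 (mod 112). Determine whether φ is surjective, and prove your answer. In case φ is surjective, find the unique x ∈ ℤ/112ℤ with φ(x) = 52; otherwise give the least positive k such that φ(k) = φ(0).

7

Since gcd(64, 112) = 16, we have 64x ≡ 0 (mod 16) for all x, so φ(x) ≡ 8 (mod 16).
But 0 ≢ 8 (mod 16), so 0 ∈ ℤ/112ℤ has no preimage. Therefore φ is not surjective.
Since φ is not surjective, we find the least positive k with φ(k) = φ(0): this means 64k ≡ 0 (mod 112), i.e. 112 ∣ 64k. Since gcd(64, 112) = 16, dividing through by 16 this holds exactly when 7 ∣ 4k, and as gcd(4, 7) = 1, exactly when 7 ∣ k.
The smallest positive such k is 7.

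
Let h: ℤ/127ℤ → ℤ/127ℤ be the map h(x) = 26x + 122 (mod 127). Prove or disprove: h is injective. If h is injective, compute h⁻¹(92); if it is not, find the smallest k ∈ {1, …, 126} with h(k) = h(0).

77

Recall that injectivity means: for all s, t in the domain, h(s) = h(t) implies s = t.
If h(s) = h(t), then 26s ≡ 26t (mod 127). Because gcd(26, 127) = 1, we may cancel 26 to get s ≡ t (mod 127).
Thus h is injective.
We now compute 26⁻¹ mod 127 explicitly. Euclid's algorithm: 127 = 4·26 + 23, 26 = 1·23 + 3, 23 = 7·3 + 2, 3 = 1·2 + 1; back-substituting gives 1 = 44·26 − 9·127, so 26⁻¹ ≡ 44 (mod 127).
Since h is injective, we find h⁻¹(92): we need 26x ≡ 92 − 122 ≡ 97 (mod 127). Using 26⁻¹ = 44: x ≡ 44·97 = 4268 = 33·127 + 77, so x = 77.
Check: h(77) = 26·77 + 122 = 2124 = 16·127 + 92 ≡ 92 (mod 127).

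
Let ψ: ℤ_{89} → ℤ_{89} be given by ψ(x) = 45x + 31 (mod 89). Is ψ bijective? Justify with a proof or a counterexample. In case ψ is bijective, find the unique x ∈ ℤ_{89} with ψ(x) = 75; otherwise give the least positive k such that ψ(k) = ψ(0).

If ψ(a) = ψ(b), then 45a ≡ 45b (mod 89). Because gcd(45, 89) = 1, we may cancel 45 to get a ≡ b (mod 89).
We now compute 45⁻¹ mod 89 explicitly. Euclid's algorithm: 89 = 1·45 + 44, 45 = 1·44 + 1; back-substituting gives 1 = 2·45 − 1·89, so 45⁻¹ ≡ 2 (mod 89).
For any y ∈ ℤ_{89}, x = 2(y − 31) mod 89 satisfies ψ(x) = 45·2(y − 31) + 31 ≡ y (since 45·2 ≡ 1 mod 89). So every y has a preimage.
Hence ψ is bijective.
Since ψ is bijective, we compute ψ⁻¹(75): solve 45x + 31 ≡ 75 (mod 89), i.e. 45x ≡ 44 (mod 89).
Multiplying by 45⁻¹ = 2 gives x ≡ 2·44 = 88 ≡ 88 (mod 89).
Check: ψ(88) = 45·88 + 31 = 3991 = 44·89 + 75 ≡ 75 (mod 89).

88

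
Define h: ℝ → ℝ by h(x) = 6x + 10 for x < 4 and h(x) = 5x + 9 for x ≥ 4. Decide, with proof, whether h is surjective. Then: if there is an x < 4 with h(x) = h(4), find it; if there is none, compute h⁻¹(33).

Both pieces are strictly increasing (slopes 6 and 5), so each is injective on its own interval.
The left piece maps (−∞, 4) onto (−∞, 34); the right piece maps [4, ∞) onto [29, ∞).
The union (−∞, 34) ∪ [29, ∞) covers ℝ, so h is surjective.
For the follow-up: the images overlap, so an x < 4 with h(x) = h(4) exists. h(4) = 29; solving 6x + 10 = 29 for x < 4 gives x = (29 − 10)/6 = 19/6.

19/6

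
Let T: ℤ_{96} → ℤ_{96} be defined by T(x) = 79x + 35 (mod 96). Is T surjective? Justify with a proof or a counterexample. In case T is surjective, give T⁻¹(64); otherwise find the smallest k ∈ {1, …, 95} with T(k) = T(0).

83

Since gcd(79, 96) = 1, 79 is invertible modulo 96. Euclid's algorithm: 96 = 1·79 + 17, 79 = 4·17 + 11, 17 = 1·11 + 6, 11 = 1·6 + 5, 6 = 1·5 + 1; back-substituting gives 1 = 79·79 − 65·96, so 79⁻¹ ≡ 79 (mod 96).
Then y ↦ 79(y − 35) is a two-sided inverse to T, so every y ∈ ℤ_{96} has a preimage.
So T is surjective.
Since T is surjective, we find T⁻¹(64): we need 79x ≡ 64 − 35 ≡ 29 (mod 96). Using 79⁻¹ = 79: x ≡ 79·29 = 2291 = 23·96 + 83, so x = 83.
Check: T(83) = 79·83 + 35 = 6592 = 68·96 + 64 ≡ 64 (mod 96).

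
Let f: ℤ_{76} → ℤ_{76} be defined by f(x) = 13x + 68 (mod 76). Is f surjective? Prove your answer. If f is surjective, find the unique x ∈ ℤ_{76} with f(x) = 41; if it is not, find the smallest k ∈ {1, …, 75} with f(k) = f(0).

Since gcd(13, 76) = 1, 13 is invertible modulo 76. Euclid's algorithm: 76 = 5·13 + 11, 13 = 1·11 + 2, 11 = 5·2 + 1; back-substituting gives 1 = 41·13 − 7·76, so 13⁻¹ ≡ 41 (mod 76).
For any y ∈ ℤ_{76}, x = 41(y − 68) mod 76 satisfies f(x) = 13·41(y − 68) + 68 ≡ y (since 13·41 ≡ 1 mod 76). So every y has a preimage.
Hence f is surjective.
Since f is surjective, we compute f⁻¹(41): solve 13x + 68 ≡ 41 (mod 76), i.e. 13x ≡ 49 (mod 76).
Multiplying by 13⁻¹ = 41 gives x ≡ 41·49 = 2009 = 26·76 + 33 ≡ 33 (mod 76).
Check: f(33) = 13·33 + 68 = 497 = 6·76 + 41 ≡ 41 (mod 76).

33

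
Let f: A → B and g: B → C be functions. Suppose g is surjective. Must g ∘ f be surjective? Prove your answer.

No. Take A = {1}, B = C = {1, 2, 3, 4, 5, 6}, f(1) = 1, and g = identity (surjective).
Then (g ∘ f)(1) = 1, and 6 ∈ C has no preimage under g ∘ f, so g ∘ f is not surjective.

not surjective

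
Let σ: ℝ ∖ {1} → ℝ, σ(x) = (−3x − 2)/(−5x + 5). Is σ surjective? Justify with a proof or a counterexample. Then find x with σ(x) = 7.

37/32

If σ(x) = 3/5, cross-multiplying gives −5(−3x − 2) = −3(−5x + 5), which simplifies to 10 = −15 — false.  So 3/5 has no preimage and σ is not surjective.
Solving σ(x) = 7: cross-multiplying gives −3x − 2 = 7(−5x + 5), which rearranges to 32x = 37, so x = 37/32.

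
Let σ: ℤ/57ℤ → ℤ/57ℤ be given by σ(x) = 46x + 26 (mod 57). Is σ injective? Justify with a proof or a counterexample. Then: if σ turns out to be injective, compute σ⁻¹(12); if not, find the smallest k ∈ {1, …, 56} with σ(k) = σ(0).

22

Suppose σ(a) = σ(b) in ℤ/57ℤ. Then 46a + 26 ≡ 46b + 26 (mod 57), so 46(a − b) ≡ 0 (mod 57).
Since gcd(46, 57) = 1, 46 is invertible modulo 57, so a − b ≡ 0 (mod 57), i.e. a = b.
Thus σ is injective.
We now compute 46⁻¹ mod 57 explicitly. Euclid's algorithm: 57 = 1·46 + 11, 46 = 4·11 + 2, 11 = 5·2 + 1; back-substituting gives 1 = 31·46 − 25·57, so 46⁻¹ ≡ 31 (mod 57).
Since σ is injective, we compute σ⁻¹(12): solve 46x + 26 ≡ 12 (mod 57), i.e. 46x ≡ 43 (mod 57).
Multiplying by 46⁻¹ = 31 gives x ≡ 31·43 = 1333 = 23·57 + 22 ≡ 22 (mod 57).
Check: σ(22) = 46·22 + 26 = 1038 = 18·57 + 12 ≡ 12 (mod 57).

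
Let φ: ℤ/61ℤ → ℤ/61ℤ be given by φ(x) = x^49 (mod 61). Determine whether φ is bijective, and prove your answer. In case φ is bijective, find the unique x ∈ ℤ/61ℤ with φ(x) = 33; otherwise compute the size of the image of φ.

24

Since 61 is prime, the nonzero elements of ℤ/61ℤ form a cyclic group of order 60.
As gcd(49, 60) = 1, raising to the 49th power is a bijection on this group: if a^49 ≡ b^49 then (ab^{−1})^49 = 1, and the only element of order dividing gcd(49, 60) = 1 is 1, so a = b.
With φ(0) = 0 this makes φ injective on all of ℤ/61ℤ, hence bijective (finite equal-size domain and codomain). In particular φ is bijective.
Since φ is bijective, we find the preimage of 33. The inverse of x ↦ x^49 on (ℤ/61ℤ)^× is x ↦ x^49, because 49·49 = 2401 = 40·60 + 1 ≡ 1 (mod 60) and x^{60} = 1 for x ≠ 0 (Fermat). So φ⁻¹(33) = 33^49 mod 61.
Repeated squaring mod 61: 33^1 ≡ 33, 33^2 ≡ 33² = 1089 ≡ 52, 33^4 ≡ 52² = 2704 ≡ 20, 33^8 ≡ 20² = 400 ≡ 34, 33^16 ≡ 34² = 1156 ≡ 58, 33^32 ≡ 58² = 3364 ≡ 9. Since 49 = 32 + 16 + 1, 33^49 ≡ 9·58·33: 9·58 = 522 ≡ 34, then 34·33 = 1122 ≡ 24. So 33^49 ≡ 24 (mod 61).
Hence φ⁻¹(33) = 24.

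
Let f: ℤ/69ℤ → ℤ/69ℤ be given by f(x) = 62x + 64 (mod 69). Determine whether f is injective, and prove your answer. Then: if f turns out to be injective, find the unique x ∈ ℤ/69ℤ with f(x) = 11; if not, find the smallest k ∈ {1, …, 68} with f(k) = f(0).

If f(a) = f(b), then 62a ≡ 62b (mod 69). Because gcd(62, 69) = 1, we may cancel 62 to get a ≡ b (mod 69).
Thus f is injective.
We now compute 62⁻¹ mod 69 explicitly. Euclid's algorithm: 69 = 1·62 + 7, 62 = 8·7 + 6, 7 = 1·6 + 1; back-substituting gives 1 = 59·62 − 53·69, so 62⁻¹ ≡ 59 (mod 69).
Since f is injective, we find f⁻¹(11): we need 62x ≡ 11 − 64 ≡ 16 (mod 69). Using 62⁻¹ = 59: x ≡ 59·16 = 944 = 13·69 + 47, so x = 47.
Check: f(47) = 62·47 + 64 = 2978 = 43·69 + 11 ≡ 11 (mod 69).

47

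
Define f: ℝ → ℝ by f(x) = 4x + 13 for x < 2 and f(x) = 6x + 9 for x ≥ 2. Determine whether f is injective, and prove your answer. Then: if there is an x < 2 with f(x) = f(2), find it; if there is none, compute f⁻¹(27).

3

Both pieces are strictly increasing (slopes 4 and 6), so each is injective on its own interval.
The left piece maps (−∞, 2) onto (−∞, 21); the right piece maps [2, ∞) onto [21, ∞).
These images are disjoint, so no value is attained by both pieces. Hence f is injective.
Because the two images are disjoint, no x < 2 has f(x) = f(2), so we compute f⁻¹(27): 27 lies in [21, ∞), so solve 6x + 9 = 27: x = (27 − 9)/6 = 3.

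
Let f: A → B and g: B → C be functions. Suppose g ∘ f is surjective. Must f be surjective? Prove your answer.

not surjective

No. Take A = {1}, B = {1, 2}, C = {1}, f(a) = 1 for every a ∈ A, and g(b) = 1 for every b ∈ B.
Then g ∘ f is surjective onto {1}, but 2 ∈ B has no preimage under f, so f is not surjective.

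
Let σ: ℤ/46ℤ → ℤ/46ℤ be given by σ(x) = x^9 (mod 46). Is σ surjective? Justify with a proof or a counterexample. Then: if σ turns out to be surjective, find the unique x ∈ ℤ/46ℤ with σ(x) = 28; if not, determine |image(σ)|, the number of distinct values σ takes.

20

Computing x^9 mod 46 for each x (by repeated squaring, reducing mod 46 at every step), the values σ(0), σ(1), …, σ(45) are: 0, 1, 6, 41, 36, 11, 16, 15, 32, 25, 20, 19, 4, 3, 44, 37, 8, 7, 12, 33, 28, 17, 22, 23, 24, 29, 18, 13, 34, 39, 38, 9, 2, 43, 42, 27, 26, 21, 14, 31, 30, 35, 10, 5, 40, 45.
Every element of ℤ/46ℤ appears exactly once in this list, so σ is a bijection, and in particular surjective.
Since σ is surjective, we read off the preimage of 28 from the same table: σ(20) = 28, so σ⁻¹(28) = 20.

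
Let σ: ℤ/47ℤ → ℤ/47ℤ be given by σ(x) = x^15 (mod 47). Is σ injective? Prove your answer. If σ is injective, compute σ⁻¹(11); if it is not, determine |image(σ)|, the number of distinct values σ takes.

Since 47 is prime, the nonzero elements of ℤ/47ℤ form a cyclic group of order 46.
As gcd(15, 46) = 1, raising to the 15th power is a bijection on this group: if s^15 ≡ t^15 then (st^{−1})^15 = 1, and the only element of order dividing gcd(15, 46) = 1 is 1, so s = t.
With σ(0) = 0 this makes σ injective on all of ℤ/47ℤ, hence bijective (finite equal-size domain and codomain). In particular σ is injective.
Since σ is injective, we find the preimage of 11. The inverse of x ↦ x^15 on (ℤ/47ℤ)^× is x ↦ x^43, because 15·43 = 645 = 14·46 + 1 ≡ 1 (mod 46) and x^{46} = 1 for x ≠ 0 (Fermat). So σ⁻¹(11) = 11^43 mod 47.
Repeated squaring mod 47: 11^1 ≡ 11, 11^2 ≡ 11² = 121 ≡ 27, 11^4 ≡ 27² = 729 ≡ 24, 11^8 ≡ 24² = 576 ≡ 12, 11^16 ≡ 12² = 144 ≡ 3, 11^32 ≡ 3² = 9. Since 43 = 32 + 8 + 2 + 1, 11^43 ≡ 9·12·27·11: 9·12 = 108 ≡ 14, then 14·27 = 378 ≡ 2, then 2·11 = 22. So 11^43 ≡ 22 (mod 47).
Hence σ⁻¹(11) = 22.

22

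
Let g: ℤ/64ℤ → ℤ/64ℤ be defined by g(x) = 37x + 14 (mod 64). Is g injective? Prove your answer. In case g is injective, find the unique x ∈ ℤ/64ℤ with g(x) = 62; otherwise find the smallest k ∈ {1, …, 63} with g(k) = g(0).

48

Suppose g(x_1) = g(x_2) in ℤ/64ℤ. Then 37x_1 + 14 ≡ 37x_2 + 14 (mod 64), hence 37(x_1 − x_2) ≡ 0 (mod 64).
Since gcd(37, 64) = 1, 37 is invertible modulo 64, hence x_1 − x_2 ≡ 0 (mod 64), i.e. x_1 = x_2.
Hence g is injective.
We now compute 37⁻¹ mod 64 explicitly. Euclid's algorithm: 64 = 1·37 + 27, 37 = 1·27 + 10, 27 = 2·10 + 7, 10 = 1·7 + 3, 7 = 2·3 + 1; back-substituting gives 1 = 45·37 − 26·64, so 37⁻¹ ≡ 45 (mod 64).
Since g is injective, we find g⁻¹(62): we need 37x ≡ 62 − 14 ≡ 48 (mod 64). Using 37⁻¹ = 45: x ≡ 45·48 = 2160 = 33·64 + 48, so x = 48.
Check: g(48) = 37·48 + 14 = 1790 = 27·64 + 62 ≡ 62 (mod 64).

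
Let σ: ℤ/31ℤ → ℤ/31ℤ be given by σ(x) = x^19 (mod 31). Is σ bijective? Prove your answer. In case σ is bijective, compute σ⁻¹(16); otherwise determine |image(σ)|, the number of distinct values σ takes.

Since 31 is prime, the nonzero elements of ℤ/31ℤ form a cyclic group of order 30.
As gcd(19, 30) = 1, raising to the 19th power is a bijection on this group: if u^19 ≡ v^19 then (uv^{−1})^19 = 1, and the only element of order dividing gcd(19, 30) = 1 is 1, so u = v.
With σ(0) = 0 this makes σ injective on all of ℤ/31ℤ, hence bijective (finite equal-size domain and codomain). In particular σ is bijective.
Since σ is bijective, we find the preimage of 16. The inverse of x ↦ x^19 on (ℤ/31ℤ)^× is x ↦ x^19, because 19·19 = 361 = 12·30 + 1 ≡ 1 (mod 30) and x^{30} = 1 for x ≠ 0 (Fermat). So σ⁻¹(16) = 16^19 mod 31.
Repeated squaring mod 31: 16^1 ≡ 16, 16^2 ≡ 16² = 256 ≡ 8, 16^4 ≡ 8² = 64 ≡ 2, 16^8 ≡ 2² = 4, 16^16 ≡ 4² = 16. Since 19 = 16 + 2 + 1, 16^19 ≡ 16·8·16: 16·8 = 128 ≡ 4, then 4·16 = 64 ≡ 2. So 16^19 ≡ 2 (mod 31).
Hence σ⁻¹(16) = 2.

2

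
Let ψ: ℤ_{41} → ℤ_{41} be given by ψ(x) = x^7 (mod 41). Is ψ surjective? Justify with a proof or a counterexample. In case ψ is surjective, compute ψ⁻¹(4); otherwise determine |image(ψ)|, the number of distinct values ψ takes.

Since 41 is prime, the nonzero elements of ℤ_{41} form a cyclic group of order 40.
As gcd(7, 40) = 1, raising to the 7th power is a bijection on this group: if x_1^7 ≡ x_2^7 then (x_1x_2^{−1})^7 = 1, and the only element of order dividing gcd(7, 40) = 1 is 1, so x_1 = x_2.
With ψ(0) = 0 this makes ψ injective on all of ℤ_{41}, hence bijective (finite equal-size domain and codomain). In particular ψ is surjective.
Since ψ is surjective, we find the preimage of 4. The inverse of x ↦ x^7 on (ℤ_{41})^× is x ↦ x^23, because 7·23 = 161 = 4·40 + 1 ≡ 1 (mod 40) and x^{40} = 1 for x ≠ 0 (Fermat). So ψ⁻¹(4) = 4^23 mod 41.
Repeated squaring mod 41: 4^1 ≡ 4, 4^2 ≡ 4² = 16, 4^4 ≡ 16² = 256 ≡ 10, 4^8 ≡ 10² = 100 ≡ 18, 4^16 ≡ 18² = 324 ≡ 37. Since 23 = 16 + 4 + 2 + 1, 4^23 ≡ 37·10·16·4: 37·10 = 370 ≡ 1, then 1·16 = 16, then 16·4 = 64 ≡ 23. So 4^23 ≡ 23 (mod 41).
Hence ψ⁻¹(4) = 23.

23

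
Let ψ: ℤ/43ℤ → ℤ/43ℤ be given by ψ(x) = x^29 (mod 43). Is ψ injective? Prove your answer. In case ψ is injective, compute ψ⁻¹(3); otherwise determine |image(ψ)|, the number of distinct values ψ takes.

Since 43 is prime, the nonzero elements of ℤ/43ℤ form a cyclic group of order 42.
As gcd(29, 42) = 1, raising to the 29th power is a bijection on this group: if s^29 ≡ t^29 then (st^{−1})^29 = 1, and the only element of order dividing gcd(29, 42) = 1 is 1, so s = t.
With ψ(0) = 0 this makes ψ injective on all of ℤ/43ℤ, hence bijective (finite equal-size domain and codomain). In particular ψ is injective.
Since ψ is injective, we find the preimage of 3. The inverse of x ↦ x^29 on (ℤ/43ℤ)^× is x ↦ x^29, because 29·29 = 841 = 20·42 + 1 ≡ 1 (mod 42) and x^{42} = 1 for x ≠ 0 (Fermat). So ψ⁻¹(3) = 3^29 mod 43.
Repeated squaring mod 43: 3^1 ≡ 3, 3^2 ≡ 3² = 9, 3^4 ≡ 9² = 81 ≡ 38, 3^8 ≡ 38² = 1444 ≡ 25, 3^16 ≡ 25² = 625 ≡ 23. Since 29 = 16 + 8 + 4 + 1, 3^29 ≡ 23·25·38·3: 23·25 = 575 ≡ 16, then 16·38 = 608 ≡ 6, then 6·3 = 18. So 3^29 ≡ 18 (mod 43).
Hence ψ⁻¹(3) = 18.

18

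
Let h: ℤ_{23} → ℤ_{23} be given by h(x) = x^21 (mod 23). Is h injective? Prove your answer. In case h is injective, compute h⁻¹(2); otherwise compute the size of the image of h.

12

Since 23 is prime, the nonzero elements of ℤ_{23} form a cyclic group of order 22.
As gcd(21, 22) = 1, raising to the 21st power is a bijection on this group: if u^21 ≡ v^21 then (uv^{−1})^21 = 1, and the only element of order dividing gcd(21, 22) = 1 is 1, so u = v.
With h(0) = 0 this makes h injective on all of ℤ_{23}, hence bijective (finite equal-size domain and codomain). In particular h is injective.
Since h is injective, we find the preimage of 2. The inverse of x ↦ x^21 on (ℤ_{23})^× is x ↦ x^21, because 21·21 = 441 = 20·22 + 1 ≡ 1 (mod 22) and x^{22} = 1 for x ≠ 0 (Fermat). So h⁻¹(2) = 2^21 mod 23.
Repeated squaring mod 23: 2^1 ≡ 2, 2^2 ≡ 2² = 4, 2^4 ≡ 4² = 16, 2^8 ≡ 16² = 256 ≡ 3, 2^16 ≡ 3² = 9. Since 21 = 16 + 4 + 1, 2^21 ≡ 9·16·2: 9·16 = 144 ≡ 6, then 6·2 = 12. So 2^21 ≡ 12 (mod 23).
Hence h⁻¹(2) = 12.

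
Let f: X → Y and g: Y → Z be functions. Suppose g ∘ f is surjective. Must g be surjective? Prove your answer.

Let c ∈ Z. Since g ∘ f is surjective, some a ∈ X has g(f(a)) = c. Then b = f(a) ∈ Y satisfies g(b) = c. So g is surjective.

surjective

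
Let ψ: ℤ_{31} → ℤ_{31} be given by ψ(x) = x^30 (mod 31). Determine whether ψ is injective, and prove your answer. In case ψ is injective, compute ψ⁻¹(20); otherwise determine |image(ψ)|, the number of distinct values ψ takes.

ψ(1) = 1^30 = 1.
ψ(2): Repeated squaring mod 31: 2^1 ≡ 2, 2^2 ≡ 2² = 4, 2^4 ≡ 4² = 16, 2^8 ≡ 16² = 256 ≡ 8, 2^16 ≡ 8² = 64 ≡ 2. Since 30 = 16 + 8 + 4 + 2, 2^30 ≡ 2·8·16·4: 2·8 = 16, then 16·16 = 256 ≡ 8, then 8·4 = 32 ≡ 1. So 2^30 ≡ 1 (mod 31).
So ψ(1) = ψ(2) = 1 while 1 ≠ 2, therefore ψ is not injective.
Since ψ is not injective, we determine |image(ψ)|. Computing x^30 mod 31 for each x (by repeated squaring, reducing mod 31 at every step), the values ψ(0), ψ(1), …, ψ(30) are: 0, 1, 1, 1, 1, 1, 1, 1, 1, 1, 1, 1, 1, 1, 1, 1, 1, 1, 1, 1, 1, 1, 1, 1, 1, 1, 1, 1, 1, 1, 1.
The distinct values are {0, 1}; there are 2 of them.

2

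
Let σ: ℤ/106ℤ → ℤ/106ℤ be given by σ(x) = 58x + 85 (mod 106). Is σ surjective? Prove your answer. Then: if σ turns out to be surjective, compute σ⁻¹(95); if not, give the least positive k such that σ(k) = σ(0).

Since gcd(58, 106) = 2, we have 58x ≡ 0 (mod 2) for all x, so σ(x) ≡ 1 (mod 2).
But 0 ≢ 1 (mod 2), so 0 ∈ ℤ/106ℤ has no preimage. So σ is not surjective.
Since σ is not surjective, we find the least positive k with σ(k) = σ(0): this means 58k ≡ 0 (mod 106), i.e. 106 ∣ 58k. Since gcd(58, 106) = 2, dividing through by 2 this holds exactly when 53 ∣ 29k, and as gcd(29, 53) = 1, exactly when 53 ∣ k.
The smallest positive such k is 53.

53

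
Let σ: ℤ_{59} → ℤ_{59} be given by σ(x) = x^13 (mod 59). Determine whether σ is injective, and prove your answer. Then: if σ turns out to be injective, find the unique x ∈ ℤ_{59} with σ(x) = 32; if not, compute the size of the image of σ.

13

Since 59 is prime, the nonzero elements of ℤ_{59} form a cyclic group of order 58.
As gcd(13, 58) = 1, raising to the 13th power is a bijection on this group: if x_1^13 ≡ x_2^13 then (x_1x_2^{−1})^13 = 1, and the only element of order dividing gcd(13, 58) = 1 is 1, so x_1 = x_2.
With σ(0) = 0 this makes σ injective on all of ℤ_{59}, hence bijective (finite equal-size domain and codomain). In particular σ is injective.
Since σ is injective, we find the preimage of 32. The inverse of x ↦ x^13 on (ℤ_{59})^× is x ↦ x^9, because 13·9 = 117 = 2·58 + 1 ≡ 1 (mod 58) and x^{58} = 1 for x ≠ 0 (Fermat). So σ⁻¹(32) = 32^9 mod 59.
Repeated squaring mod 59: 32^1 ≡ 32, 32^2 ≡ 32² = 1024 ≡ 21, 32^4 ≡ 21² = 441 ≡ 28, 32^8 ≡ 28² = 784 ≡ 17. Since 9 = 8 + 1, 32^9 ≡ 17·32: 17·32 = 544 ≡ 13. So 32^9 ≡ 13 (mod 59).
Hence σ⁻¹(32) = 13.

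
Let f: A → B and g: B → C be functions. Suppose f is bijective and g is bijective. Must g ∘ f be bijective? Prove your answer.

bijective

Injectivity: if g(f(s)) = g(f(t)) then f(s) = f(t) (g injective) so s = t (f injective).
Surjectivity: for c ∈ C pick b with g(b) = c, then a with f(a) = b; then (g ∘ f)(a) = c.
Hence g ∘ f is bijective.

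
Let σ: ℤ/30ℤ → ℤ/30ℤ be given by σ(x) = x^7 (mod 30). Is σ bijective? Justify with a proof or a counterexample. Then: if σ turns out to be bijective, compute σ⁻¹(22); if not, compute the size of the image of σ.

Computing x^7 mod 30 for each x (by repeated squaring, reducing mod 30 at every step), the values σ(0), σ(1), …, σ(29) are: 0, 1, 8, 27, 4, 5, 6, 13, 2, 9, 10, 11, 18, 7, 14, 15, 16, 23, 12, 19, 20, 21, 28, 17, 24, 25, 26, 3, 22, 29.
Every element of ℤ/30ℤ appears exactly once in this list, so σ is a bijection, and in particular bijective.
Since σ is bijective, we read off the preimage of 22 from the same table: σ(28) = 22, so σ⁻¹(22) = 28.

28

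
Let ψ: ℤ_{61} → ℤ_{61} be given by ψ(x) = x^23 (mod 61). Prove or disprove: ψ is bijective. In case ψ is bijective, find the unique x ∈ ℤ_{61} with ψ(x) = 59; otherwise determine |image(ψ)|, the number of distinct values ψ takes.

44

Since 61 is prime, the nonzero elements of ℤ_{61} form a cyclic group of order 60.
As gcd(23, 60) = 1, raising to the 23rd power is a bijection on this group: if a^23 ≡ b^23 then (ab^{−1})^23 = 1, and the only element of order dividing gcd(23, 60) = 1 is 1, so a = b.
With ψ(0) = 0 this makes ψ injective on all of ℤ_{61}, hence bijective (finite equal-size domain and codomain). In particular ψ is bijective.
Since ψ is bijective, we find the preimage of 59. The inverse of x ↦ x^23 on (ℤ_{61})^× is x ↦ x^47, because 23·47 = 1081 = 18·60 + 1 ≡ 1 (mod 60) and x^{60} = 1 for x ≠ 0 (Fermat). So ψ⁻¹(59) = 59^47 mod 61.
Repeated squaring mod 61: 59^1 ≡ 59, 59^2 ≡ 59² = 3481 ≡ 4, 59^4 ≡ 4² = 16, 59^8 ≡ 16² = 256 ≡ 12, 59^16 ≡ 12² = 144 ≡ 22, 59^32 ≡ 22² = 484 ≡ 57. Since 47 = 32 + 8 + 4 + 2 + 1, 59^47 ≡ 57·12·16·4·59: 57·12 = 684 ≡ 13, then 13·16 = 208 ≡ 25, then 25·4 = 100 ≡ 39, then 39·59 = 2301 ≡ 44. So 59^47 ≡ 44 (mod 61).
Hence ψ⁻¹(59) = 44.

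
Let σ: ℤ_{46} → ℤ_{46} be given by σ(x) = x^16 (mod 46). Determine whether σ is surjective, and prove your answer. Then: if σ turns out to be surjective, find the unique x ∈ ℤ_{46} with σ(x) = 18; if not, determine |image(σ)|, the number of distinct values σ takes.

σ(22): Repeated squaring mod 46: 22^1 ≡ 22, 22^2 ≡ 22² = 484 ≡ 24, 22^4 ≡ 24² = 576 ≡ 24, 22^8 ≡ 24² = 576 ≡ 24, 22^16 ≡ 24² = 576 ≡ 24. So 22^16 ≡ 24 (mod 46).
σ(24): Repeated squaring mod 46: 24^1 ≡ 24, 24^2 ≡ 24² = 576 ≡ 24, 24^4 ≡ 24² = 576 ≡ 24, 24^8 ≡ 24² = 576 ≡ 24, 24^16 ≡ 24² = 576 ≡ 24. So 24^16 ≡ 24 (mod 46).
So σ(22) = σ(24) = 24 while 22 ≠ 24, thus σ is not injective.
A non-injective map from the 46-element set ℤ_{46} to itself takes at most 45 distinct values, so it cannot be surjective. So σ is not surjective.
Since σ is not surjective, we determine |image(σ)|. Computing x^16 mod 46 for each x (by repeated squaring, reducing mod 46 at every step), the values σ(0), σ(1), …, σ(45) are: 0, 1, 32, 13, 12, 3, 2, 29, 16, 31, 4, 41, 18, 27, 8, 39, 6, 25, 26, 35, 36, 9, 24, 23, 24, 9, 36, 35, 26, 25, 6, 39, 8, 27, 18, 41, 4, 31, 16, 29, 2, 3, 12, 13, 32, 1.
The distinct values are {0, 1, 2, 3, 4, 6, 8, 9, 12, 13, 16, 18, 23, 24, 25, 26, 27, 29, 31, 32, 35, 36, 39, 41}; there are 24 of them.

24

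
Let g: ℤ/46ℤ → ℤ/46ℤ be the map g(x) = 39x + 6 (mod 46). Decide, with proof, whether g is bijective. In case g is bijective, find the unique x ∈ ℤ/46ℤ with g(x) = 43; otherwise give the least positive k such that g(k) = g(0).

21

Suppose g(a) = g(b) in ℤ/46ℤ. Then 39a + 6 ≡ 39b + 6 (mod 46), therefore 39(a − b) ≡ 0 (mod 46).
Since gcd(39, 46) = 1, 39 is invertible modulo 46, therefore a − b ≡ 0 (mod 46), i.e. a = b.
We now compute 39⁻¹ mod 46 explicitly. Euclid's algorithm: 46 = 1·39 + 7, 39 = 5·7 + 4, 7 = 1·4 + 3, 4 = 1·3 + 1; back-substituting gives 1 = 13·39 − 11·46, so 39⁻¹ ≡ 13 (mod 46).
Then y ↦ 13(y − 6) is a two-sided inverse to g, so every y ∈ ℤ/46ℤ has a preimage.
So g is bijective.
Since g is bijective, we compute g⁻¹(43): solve 39x + 6 ≡ 43 (mod 46), i.e. 39x ≡ 37 (mod 46).
Multiplying by 39⁻¹ = 13 gives x ≡ 13·37 = 481 = 10·46 + 21 ≡ 21 (mod 46).
Check: g(21) = 39·21 + 6 = 825 = 17·46 + 43 ≡ 43 (mod 46).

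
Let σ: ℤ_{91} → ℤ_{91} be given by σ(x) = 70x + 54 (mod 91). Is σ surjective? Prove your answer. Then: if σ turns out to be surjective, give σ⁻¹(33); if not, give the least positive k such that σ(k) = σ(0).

Since gcd(70, 91) = 7, we have 70x ≡ 0 (mod 7) for all x, so σ(x) ≡ 5 (mod 7).
But 0 ≢ 5 (mod 7), so 0 ∈ ℤ_{91} has no preimage. Therefore σ is not surjective.
Since σ is not surjective, we find the least positive k with σ(k) = σ(0): this means 70k ≡ 0 (mod 91), i.e. 91 ∣ 70k. Since gcd(70, 91) = 7, dividing through by 7 this holds exactly when 13 ∣ 10k, and as gcd(10, 13) = 1, exactly when 13 ∣ k.
The smallest positive such k is 13.

13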